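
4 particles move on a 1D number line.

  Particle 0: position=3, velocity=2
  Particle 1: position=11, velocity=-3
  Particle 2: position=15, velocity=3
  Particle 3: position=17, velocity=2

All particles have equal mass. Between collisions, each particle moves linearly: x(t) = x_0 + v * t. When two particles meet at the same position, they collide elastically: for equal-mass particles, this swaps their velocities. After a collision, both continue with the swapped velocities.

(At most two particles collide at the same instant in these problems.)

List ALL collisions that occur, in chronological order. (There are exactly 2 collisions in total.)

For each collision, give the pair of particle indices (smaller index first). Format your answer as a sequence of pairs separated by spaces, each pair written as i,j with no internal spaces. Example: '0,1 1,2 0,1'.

Collision at t=8/5: particles 0 and 1 swap velocities; positions: p0=31/5 p1=31/5 p2=99/5 p3=101/5; velocities now: v0=-3 v1=2 v2=3 v3=2
Collision at t=2: particles 2 and 3 swap velocities; positions: p0=5 p1=7 p2=21 p3=21; velocities now: v0=-3 v1=2 v2=2 v3=3

Answer: 0,1 2,3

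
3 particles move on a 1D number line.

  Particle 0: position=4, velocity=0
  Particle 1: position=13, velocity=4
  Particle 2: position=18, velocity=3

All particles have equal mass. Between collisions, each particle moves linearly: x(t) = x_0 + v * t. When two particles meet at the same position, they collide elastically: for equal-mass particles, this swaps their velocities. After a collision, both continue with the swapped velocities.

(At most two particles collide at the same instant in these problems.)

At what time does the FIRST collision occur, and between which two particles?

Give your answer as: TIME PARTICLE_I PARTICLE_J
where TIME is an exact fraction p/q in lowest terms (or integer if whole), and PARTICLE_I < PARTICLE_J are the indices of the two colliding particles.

Answer: 5 1 2

Derivation:
Pair (0,1): pos 4,13 vel 0,4 -> not approaching (rel speed -4 <= 0)
Pair (1,2): pos 13,18 vel 4,3 -> gap=5, closing at 1/unit, collide at t=5
Earliest collision: t=5 between 1 and 2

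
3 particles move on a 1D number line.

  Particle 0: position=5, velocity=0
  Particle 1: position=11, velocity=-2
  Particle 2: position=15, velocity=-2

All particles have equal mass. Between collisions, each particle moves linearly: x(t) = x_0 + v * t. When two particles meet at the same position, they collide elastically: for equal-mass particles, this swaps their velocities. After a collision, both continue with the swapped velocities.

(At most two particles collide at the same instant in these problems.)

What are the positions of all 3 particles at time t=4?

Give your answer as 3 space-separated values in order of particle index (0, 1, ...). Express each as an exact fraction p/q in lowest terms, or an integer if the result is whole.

Answer: 3 5 7

Derivation:
Collision at t=3: particles 0 and 1 swap velocities; positions: p0=5 p1=5 p2=9; velocities now: v0=-2 v1=0 v2=-2
Advance to t=4 (no further collisions before then); velocities: v0=-2 v1=0 v2=-2; positions = 3 5 7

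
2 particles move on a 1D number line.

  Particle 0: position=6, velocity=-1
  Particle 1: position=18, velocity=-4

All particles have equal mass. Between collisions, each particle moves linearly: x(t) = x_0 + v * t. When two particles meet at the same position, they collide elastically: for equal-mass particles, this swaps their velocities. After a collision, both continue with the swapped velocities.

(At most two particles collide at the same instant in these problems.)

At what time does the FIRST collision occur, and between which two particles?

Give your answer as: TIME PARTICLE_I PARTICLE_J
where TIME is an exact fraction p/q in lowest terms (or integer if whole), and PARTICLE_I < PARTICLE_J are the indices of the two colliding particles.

Pair (0,1): pos 6,18 vel -1,-4 -> gap=12, closing at 3/unit, collide at t=4
Earliest collision: t=4 between 0 and 1

Answer: 4 0 1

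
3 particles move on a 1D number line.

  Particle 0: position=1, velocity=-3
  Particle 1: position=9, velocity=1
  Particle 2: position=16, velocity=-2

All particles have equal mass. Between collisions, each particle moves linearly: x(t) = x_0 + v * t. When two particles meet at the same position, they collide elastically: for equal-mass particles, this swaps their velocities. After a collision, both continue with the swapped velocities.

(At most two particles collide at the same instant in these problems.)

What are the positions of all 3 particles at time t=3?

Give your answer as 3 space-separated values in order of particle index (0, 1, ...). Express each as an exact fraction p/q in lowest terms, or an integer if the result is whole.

Collision at t=7/3: particles 1 and 2 swap velocities; positions: p0=-6 p1=34/3 p2=34/3; velocities now: v0=-3 v1=-2 v2=1
Advance to t=3 (no further collisions before then); velocities: v0=-3 v1=-2 v2=1; positions = -8 10 12

Answer: -8 10 12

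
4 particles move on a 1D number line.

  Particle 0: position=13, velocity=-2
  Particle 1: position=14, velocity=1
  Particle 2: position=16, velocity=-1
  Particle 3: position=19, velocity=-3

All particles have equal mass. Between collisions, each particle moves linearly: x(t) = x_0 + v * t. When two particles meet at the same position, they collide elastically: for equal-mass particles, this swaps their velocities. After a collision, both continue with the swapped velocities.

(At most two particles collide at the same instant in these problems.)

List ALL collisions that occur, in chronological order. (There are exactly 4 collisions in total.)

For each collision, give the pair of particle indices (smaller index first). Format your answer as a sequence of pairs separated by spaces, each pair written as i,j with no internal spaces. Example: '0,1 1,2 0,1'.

Collision at t=1: particles 1 and 2 swap velocities; positions: p0=11 p1=15 p2=15 p3=16; velocities now: v0=-2 v1=-1 v2=1 v3=-3
Collision at t=5/4: particles 2 and 3 swap velocities; positions: p0=21/2 p1=59/4 p2=61/4 p3=61/4; velocities now: v0=-2 v1=-1 v2=-3 v3=1
Collision at t=3/2: particles 1 and 2 swap velocities; positions: p0=10 p1=29/2 p2=29/2 p3=31/2; velocities now: v0=-2 v1=-3 v2=-1 v3=1
Collision at t=6: particles 0 and 1 swap velocities; positions: p0=1 p1=1 p2=10 p3=20; velocities now: v0=-3 v1=-2 v2=-1 v3=1

Answer: 1,2 2,3 1,2 0,1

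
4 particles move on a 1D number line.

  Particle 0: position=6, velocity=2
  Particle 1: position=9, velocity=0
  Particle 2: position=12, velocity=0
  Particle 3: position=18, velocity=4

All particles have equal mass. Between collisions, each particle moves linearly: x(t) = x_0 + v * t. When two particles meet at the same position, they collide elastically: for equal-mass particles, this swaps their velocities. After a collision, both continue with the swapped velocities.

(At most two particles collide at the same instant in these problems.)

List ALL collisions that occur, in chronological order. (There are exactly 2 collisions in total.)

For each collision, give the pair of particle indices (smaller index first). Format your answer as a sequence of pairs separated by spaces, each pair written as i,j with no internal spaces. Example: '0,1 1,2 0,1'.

Answer: 0,1 1,2

Derivation:
Collision at t=3/2: particles 0 and 1 swap velocities; positions: p0=9 p1=9 p2=12 p3=24; velocities now: v0=0 v1=2 v2=0 v3=4
Collision at t=3: particles 1 and 2 swap velocities; positions: p0=9 p1=12 p2=12 p3=30; velocities now: v0=0 v1=0 v2=2 v3=4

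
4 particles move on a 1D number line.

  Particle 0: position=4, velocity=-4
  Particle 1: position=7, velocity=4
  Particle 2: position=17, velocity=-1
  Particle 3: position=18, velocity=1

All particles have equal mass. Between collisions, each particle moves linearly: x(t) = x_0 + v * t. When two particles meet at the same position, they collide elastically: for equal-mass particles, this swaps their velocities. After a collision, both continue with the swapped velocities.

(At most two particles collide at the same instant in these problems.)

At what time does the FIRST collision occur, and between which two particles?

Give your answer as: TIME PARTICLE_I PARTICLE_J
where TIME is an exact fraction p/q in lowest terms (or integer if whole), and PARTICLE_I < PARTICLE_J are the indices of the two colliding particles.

Answer: 2 1 2

Derivation:
Pair (0,1): pos 4,7 vel -4,4 -> not approaching (rel speed -8 <= 0)
Pair (1,2): pos 7,17 vel 4,-1 -> gap=10, closing at 5/unit, collide at t=2
Pair (2,3): pos 17,18 vel -1,1 -> not approaching (rel speed -2 <= 0)
Earliest collision: t=2 between 1 and 2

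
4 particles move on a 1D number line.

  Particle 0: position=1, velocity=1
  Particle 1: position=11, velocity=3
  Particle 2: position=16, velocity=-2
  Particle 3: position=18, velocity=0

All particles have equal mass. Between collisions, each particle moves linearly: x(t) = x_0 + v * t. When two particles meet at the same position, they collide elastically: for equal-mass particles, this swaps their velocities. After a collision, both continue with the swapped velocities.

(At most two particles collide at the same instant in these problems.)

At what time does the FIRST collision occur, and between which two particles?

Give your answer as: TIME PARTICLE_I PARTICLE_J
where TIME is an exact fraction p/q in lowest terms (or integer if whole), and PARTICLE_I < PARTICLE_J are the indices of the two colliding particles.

Pair (0,1): pos 1,11 vel 1,3 -> not approaching (rel speed -2 <= 0)
Pair (1,2): pos 11,16 vel 3,-2 -> gap=5, closing at 5/unit, collide at t=1
Pair (2,3): pos 16,18 vel -2,0 -> not approaching (rel speed -2 <= 0)
Earliest collision: t=1 between 1 and 2

Answer: 1 1 2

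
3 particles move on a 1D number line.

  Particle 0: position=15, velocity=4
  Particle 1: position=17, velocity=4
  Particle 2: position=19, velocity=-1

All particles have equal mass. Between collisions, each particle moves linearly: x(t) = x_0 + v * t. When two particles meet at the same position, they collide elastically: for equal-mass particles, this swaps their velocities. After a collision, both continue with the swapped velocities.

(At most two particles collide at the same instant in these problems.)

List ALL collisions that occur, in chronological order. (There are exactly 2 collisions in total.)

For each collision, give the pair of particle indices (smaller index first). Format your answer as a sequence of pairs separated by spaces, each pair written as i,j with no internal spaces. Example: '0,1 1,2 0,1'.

Answer: 1,2 0,1

Derivation:
Collision at t=2/5: particles 1 and 2 swap velocities; positions: p0=83/5 p1=93/5 p2=93/5; velocities now: v0=4 v1=-1 v2=4
Collision at t=4/5: particles 0 and 1 swap velocities; positions: p0=91/5 p1=91/5 p2=101/5; velocities now: v0=-1 v1=4 v2=4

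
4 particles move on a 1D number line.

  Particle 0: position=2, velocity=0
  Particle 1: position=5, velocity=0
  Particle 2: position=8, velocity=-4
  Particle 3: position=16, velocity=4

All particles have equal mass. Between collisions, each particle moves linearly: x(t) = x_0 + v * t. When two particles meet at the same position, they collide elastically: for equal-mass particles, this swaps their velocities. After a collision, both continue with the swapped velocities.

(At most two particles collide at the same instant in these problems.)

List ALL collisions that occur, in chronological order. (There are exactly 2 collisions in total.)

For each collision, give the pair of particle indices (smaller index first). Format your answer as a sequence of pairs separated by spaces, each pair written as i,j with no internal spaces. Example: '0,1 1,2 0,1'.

Collision at t=3/4: particles 1 and 2 swap velocities; positions: p0=2 p1=5 p2=5 p3=19; velocities now: v0=0 v1=-4 v2=0 v3=4
Collision at t=3/2: particles 0 and 1 swap velocities; positions: p0=2 p1=2 p2=5 p3=22; velocities now: v0=-4 v1=0 v2=0 v3=4

Answer: 1,2 0,1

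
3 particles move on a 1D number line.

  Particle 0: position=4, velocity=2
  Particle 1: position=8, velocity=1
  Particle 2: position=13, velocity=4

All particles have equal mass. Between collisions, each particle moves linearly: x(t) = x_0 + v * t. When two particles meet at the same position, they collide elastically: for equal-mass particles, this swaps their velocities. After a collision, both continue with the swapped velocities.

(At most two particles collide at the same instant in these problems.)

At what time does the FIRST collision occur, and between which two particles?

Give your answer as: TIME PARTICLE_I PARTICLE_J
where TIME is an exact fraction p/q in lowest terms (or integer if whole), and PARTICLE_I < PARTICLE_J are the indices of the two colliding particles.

Pair (0,1): pos 4,8 vel 2,1 -> gap=4, closing at 1/unit, collide at t=4
Pair (1,2): pos 8,13 vel 1,4 -> not approaching (rel speed -3 <= 0)
Earliest collision: t=4 between 0 and 1

Answer: 4 0 1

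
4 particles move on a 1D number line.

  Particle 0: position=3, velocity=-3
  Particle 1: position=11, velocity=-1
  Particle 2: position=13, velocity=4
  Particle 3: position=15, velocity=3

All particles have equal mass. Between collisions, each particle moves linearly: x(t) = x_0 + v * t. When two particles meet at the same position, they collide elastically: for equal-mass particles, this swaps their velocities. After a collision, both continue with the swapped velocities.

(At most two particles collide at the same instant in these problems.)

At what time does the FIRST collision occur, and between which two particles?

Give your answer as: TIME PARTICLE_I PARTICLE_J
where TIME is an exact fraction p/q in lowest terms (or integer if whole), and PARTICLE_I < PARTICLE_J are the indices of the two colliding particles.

Answer: 2 2 3

Derivation:
Pair (0,1): pos 3,11 vel -3,-1 -> not approaching (rel speed -2 <= 0)
Pair (1,2): pos 11,13 vel -1,4 -> not approaching (rel speed -5 <= 0)
Pair (2,3): pos 13,15 vel 4,3 -> gap=2, closing at 1/unit, collide at t=2
Earliest collision: t=2 between 2 and 3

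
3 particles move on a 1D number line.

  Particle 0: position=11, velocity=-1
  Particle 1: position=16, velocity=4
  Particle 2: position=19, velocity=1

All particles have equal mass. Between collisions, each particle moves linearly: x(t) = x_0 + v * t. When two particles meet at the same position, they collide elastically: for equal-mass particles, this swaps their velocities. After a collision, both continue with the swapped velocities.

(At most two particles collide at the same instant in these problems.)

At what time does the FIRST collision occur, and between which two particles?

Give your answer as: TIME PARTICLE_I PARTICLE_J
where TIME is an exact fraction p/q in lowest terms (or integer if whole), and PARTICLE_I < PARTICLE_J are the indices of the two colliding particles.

Answer: 1 1 2

Derivation:
Pair (0,1): pos 11,16 vel -1,4 -> not approaching (rel speed -5 <= 0)
Pair (1,2): pos 16,19 vel 4,1 -> gap=3, closing at 3/unit, collide at t=1
Earliest collision: t=1 between 1 and 2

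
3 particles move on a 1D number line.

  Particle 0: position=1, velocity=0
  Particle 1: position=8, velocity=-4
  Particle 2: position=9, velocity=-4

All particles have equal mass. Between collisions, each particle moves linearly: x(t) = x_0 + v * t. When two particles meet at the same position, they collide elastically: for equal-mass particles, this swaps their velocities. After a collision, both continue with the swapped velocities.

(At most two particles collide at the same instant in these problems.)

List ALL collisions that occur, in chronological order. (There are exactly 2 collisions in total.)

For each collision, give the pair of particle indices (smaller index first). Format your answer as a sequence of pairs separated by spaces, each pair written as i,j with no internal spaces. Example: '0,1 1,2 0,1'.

Answer: 0,1 1,2

Derivation:
Collision at t=7/4: particles 0 and 1 swap velocities; positions: p0=1 p1=1 p2=2; velocities now: v0=-4 v1=0 v2=-4
Collision at t=2: particles 1 and 2 swap velocities; positions: p0=0 p1=1 p2=1; velocities now: v0=-4 v1=-4 v2=0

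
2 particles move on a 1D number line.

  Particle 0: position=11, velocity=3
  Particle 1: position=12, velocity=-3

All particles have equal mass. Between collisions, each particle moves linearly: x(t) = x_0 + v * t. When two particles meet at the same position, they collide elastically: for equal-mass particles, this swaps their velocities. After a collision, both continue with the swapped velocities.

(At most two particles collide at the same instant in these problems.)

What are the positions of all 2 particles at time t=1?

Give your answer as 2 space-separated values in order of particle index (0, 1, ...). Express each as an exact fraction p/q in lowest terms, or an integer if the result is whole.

Answer: 9 14

Derivation:
Collision at t=1/6: particles 0 and 1 swap velocities; positions: p0=23/2 p1=23/2; velocities now: v0=-3 v1=3
Advance to t=1 (no further collisions before then); velocities: v0=-3 v1=3; positions = 9 14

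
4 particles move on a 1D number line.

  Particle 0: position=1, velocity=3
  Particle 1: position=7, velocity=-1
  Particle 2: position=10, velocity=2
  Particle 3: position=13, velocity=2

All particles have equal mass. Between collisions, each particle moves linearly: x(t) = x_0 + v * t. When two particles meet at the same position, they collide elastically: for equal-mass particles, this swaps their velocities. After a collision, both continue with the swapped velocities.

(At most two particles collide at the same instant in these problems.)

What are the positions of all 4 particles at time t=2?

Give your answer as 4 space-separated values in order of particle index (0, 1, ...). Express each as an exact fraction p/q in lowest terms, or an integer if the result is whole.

Collision at t=3/2: particles 0 and 1 swap velocities; positions: p0=11/2 p1=11/2 p2=13 p3=16; velocities now: v0=-1 v1=3 v2=2 v3=2
Advance to t=2 (no further collisions before then); velocities: v0=-1 v1=3 v2=2 v3=2; positions = 5 7 14 17

Answer: 5 7 14 17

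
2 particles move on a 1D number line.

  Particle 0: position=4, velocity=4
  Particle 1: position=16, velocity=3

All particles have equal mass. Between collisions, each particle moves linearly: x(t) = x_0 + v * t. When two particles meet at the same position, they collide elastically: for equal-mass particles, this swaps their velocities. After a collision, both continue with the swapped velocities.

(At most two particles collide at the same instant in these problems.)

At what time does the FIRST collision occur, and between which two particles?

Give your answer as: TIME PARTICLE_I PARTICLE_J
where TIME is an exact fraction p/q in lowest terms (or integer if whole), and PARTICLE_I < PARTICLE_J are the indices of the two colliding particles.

Pair (0,1): pos 4,16 vel 4,3 -> gap=12, closing at 1/unit, collide at t=12
Earliest collision: t=12 between 0 and 1

Answer: 12 0 1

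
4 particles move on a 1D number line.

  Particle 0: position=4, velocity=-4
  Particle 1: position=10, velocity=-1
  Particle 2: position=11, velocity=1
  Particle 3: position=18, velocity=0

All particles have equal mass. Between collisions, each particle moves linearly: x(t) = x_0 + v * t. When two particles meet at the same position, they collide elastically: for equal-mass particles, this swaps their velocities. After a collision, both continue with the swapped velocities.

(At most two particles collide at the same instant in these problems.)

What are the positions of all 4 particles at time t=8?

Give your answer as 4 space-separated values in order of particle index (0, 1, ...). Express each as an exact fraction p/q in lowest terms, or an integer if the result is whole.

Answer: -28 2 18 19

Derivation:
Collision at t=7: particles 2 and 3 swap velocities; positions: p0=-24 p1=3 p2=18 p3=18; velocities now: v0=-4 v1=-1 v2=0 v3=1
Advance to t=8 (no further collisions before then); velocities: v0=-4 v1=-1 v2=0 v3=1; positions = -28 2 18 19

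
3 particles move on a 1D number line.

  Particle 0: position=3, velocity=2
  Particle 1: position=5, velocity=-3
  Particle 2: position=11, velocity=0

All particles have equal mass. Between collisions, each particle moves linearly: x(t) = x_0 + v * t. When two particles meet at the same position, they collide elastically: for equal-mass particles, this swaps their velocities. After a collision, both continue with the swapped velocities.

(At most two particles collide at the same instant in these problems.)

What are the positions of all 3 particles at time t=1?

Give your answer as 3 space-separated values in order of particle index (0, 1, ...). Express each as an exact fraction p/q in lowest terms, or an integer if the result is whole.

Collision at t=2/5: particles 0 and 1 swap velocities; positions: p0=19/5 p1=19/5 p2=11; velocities now: v0=-3 v1=2 v2=0
Advance to t=1 (no further collisions before then); velocities: v0=-3 v1=2 v2=0; positions = 2 5 11

Answer: 2 5 11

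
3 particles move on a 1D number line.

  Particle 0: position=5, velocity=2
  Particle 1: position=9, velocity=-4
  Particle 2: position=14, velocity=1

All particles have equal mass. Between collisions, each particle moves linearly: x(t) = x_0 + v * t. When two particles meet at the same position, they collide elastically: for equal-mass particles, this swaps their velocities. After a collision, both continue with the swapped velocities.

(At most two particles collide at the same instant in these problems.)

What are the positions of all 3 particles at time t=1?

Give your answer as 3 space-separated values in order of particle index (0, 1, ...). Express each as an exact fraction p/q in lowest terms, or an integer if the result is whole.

Answer: 5 7 15

Derivation:
Collision at t=2/3: particles 0 and 1 swap velocities; positions: p0=19/3 p1=19/3 p2=44/3; velocities now: v0=-4 v1=2 v2=1
Advance to t=1 (no further collisions before then); velocities: v0=-4 v1=2 v2=1; positions = 5 7 15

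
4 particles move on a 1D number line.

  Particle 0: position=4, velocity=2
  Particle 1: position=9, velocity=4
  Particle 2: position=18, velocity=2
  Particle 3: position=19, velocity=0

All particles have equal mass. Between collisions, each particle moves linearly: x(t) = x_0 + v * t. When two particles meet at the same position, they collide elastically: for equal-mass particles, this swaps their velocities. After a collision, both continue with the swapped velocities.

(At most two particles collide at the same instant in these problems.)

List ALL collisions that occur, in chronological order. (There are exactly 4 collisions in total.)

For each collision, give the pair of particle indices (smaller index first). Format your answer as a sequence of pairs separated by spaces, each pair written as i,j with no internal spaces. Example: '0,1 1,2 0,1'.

Collision at t=1/2: particles 2 and 3 swap velocities; positions: p0=5 p1=11 p2=19 p3=19; velocities now: v0=2 v1=4 v2=0 v3=2
Collision at t=5/2: particles 1 and 2 swap velocities; positions: p0=9 p1=19 p2=19 p3=23; velocities now: v0=2 v1=0 v2=4 v3=2
Collision at t=9/2: particles 2 and 3 swap velocities; positions: p0=13 p1=19 p2=27 p3=27; velocities now: v0=2 v1=0 v2=2 v3=4
Collision at t=15/2: particles 0 and 1 swap velocities; positions: p0=19 p1=19 p2=33 p3=39; velocities now: v0=0 v1=2 v2=2 v3=4

Answer: 2,3 1,2 2,3 0,1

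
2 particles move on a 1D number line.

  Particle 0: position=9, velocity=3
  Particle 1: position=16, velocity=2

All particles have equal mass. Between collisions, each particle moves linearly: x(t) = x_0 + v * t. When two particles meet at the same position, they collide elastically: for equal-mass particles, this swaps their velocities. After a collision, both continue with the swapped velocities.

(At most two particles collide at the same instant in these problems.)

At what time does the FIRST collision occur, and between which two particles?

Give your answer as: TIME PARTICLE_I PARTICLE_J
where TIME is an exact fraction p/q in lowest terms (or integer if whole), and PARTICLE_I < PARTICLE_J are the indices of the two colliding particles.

Pair (0,1): pos 9,16 vel 3,2 -> gap=7, closing at 1/unit, collide at t=7
Earliest collision: t=7 between 0 and 1

Answer: 7 0 1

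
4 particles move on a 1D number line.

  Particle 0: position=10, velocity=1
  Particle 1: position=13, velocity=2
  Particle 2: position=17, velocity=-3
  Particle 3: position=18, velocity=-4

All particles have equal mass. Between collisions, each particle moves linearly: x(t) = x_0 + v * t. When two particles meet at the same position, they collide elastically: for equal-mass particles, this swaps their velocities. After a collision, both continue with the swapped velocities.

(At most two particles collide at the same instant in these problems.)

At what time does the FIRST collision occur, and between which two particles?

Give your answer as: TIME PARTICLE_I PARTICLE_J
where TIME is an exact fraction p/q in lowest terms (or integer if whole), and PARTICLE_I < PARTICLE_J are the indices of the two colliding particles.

Answer: 4/5 1 2

Derivation:
Pair (0,1): pos 10,13 vel 1,2 -> not approaching (rel speed -1 <= 0)
Pair (1,2): pos 13,17 vel 2,-3 -> gap=4, closing at 5/unit, collide at t=4/5
Pair (2,3): pos 17,18 vel -3,-4 -> gap=1, closing at 1/unit, collide at t=1
Earliest collision: t=4/5 between 1 and 2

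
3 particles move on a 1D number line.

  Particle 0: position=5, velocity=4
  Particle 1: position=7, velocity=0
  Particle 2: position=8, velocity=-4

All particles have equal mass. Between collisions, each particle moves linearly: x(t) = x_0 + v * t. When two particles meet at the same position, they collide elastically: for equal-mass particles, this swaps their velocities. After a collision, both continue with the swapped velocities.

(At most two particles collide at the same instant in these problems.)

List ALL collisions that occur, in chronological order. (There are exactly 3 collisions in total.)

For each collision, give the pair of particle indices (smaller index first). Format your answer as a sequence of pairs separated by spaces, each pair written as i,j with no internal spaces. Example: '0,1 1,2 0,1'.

Answer: 1,2 0,1 1,2

Derivation:
Collision at t=1/4: particles 1 and 2 swap velocities; positions: p0=6 p1=7 p2=7; velocities now: v0=4 v1=-4 v2=0
Collision at t=3/8: particles 0 and 1 swap velocities; positions: p0=13/2 p1=13/2 p2=7; velocities now: v0=-4 v1=4 v2=0
Collision at t=1/2: particles 1 and 2 swap velocities; positions: p0=6 p1=7 p2=7; velocities now: v0=-4 v1=0 v2=4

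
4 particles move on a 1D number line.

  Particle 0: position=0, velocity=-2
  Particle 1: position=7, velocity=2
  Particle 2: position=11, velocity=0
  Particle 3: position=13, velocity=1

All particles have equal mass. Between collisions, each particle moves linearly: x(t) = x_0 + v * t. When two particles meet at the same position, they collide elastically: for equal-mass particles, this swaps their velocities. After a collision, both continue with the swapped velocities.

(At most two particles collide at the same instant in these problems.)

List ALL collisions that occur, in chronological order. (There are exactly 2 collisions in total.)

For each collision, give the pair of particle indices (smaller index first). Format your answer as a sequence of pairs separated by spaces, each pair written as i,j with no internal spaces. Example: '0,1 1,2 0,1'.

Collision at t=2: particles 1 and 2 swap velocities; positions: p0=-4 p1=11 p2=11 p3=15; velocities now: v0=-2 v1=0 v2=2 v3=1
Collision at t=6: particles 2 and 3 swap velocities; positions: p0=-12 p1=11 p2=19 p3=19; velocities now: v0=-2 v1=0 v2=1 v3=2

Answer: 1,2 2,3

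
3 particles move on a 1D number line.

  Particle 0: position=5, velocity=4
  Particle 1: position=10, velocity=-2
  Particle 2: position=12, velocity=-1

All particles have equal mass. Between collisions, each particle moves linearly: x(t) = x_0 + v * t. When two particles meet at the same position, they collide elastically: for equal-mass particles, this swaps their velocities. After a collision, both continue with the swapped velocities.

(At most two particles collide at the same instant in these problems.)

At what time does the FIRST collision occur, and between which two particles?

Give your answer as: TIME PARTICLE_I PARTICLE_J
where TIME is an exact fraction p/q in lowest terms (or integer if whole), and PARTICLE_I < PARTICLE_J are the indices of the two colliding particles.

Answer: 5/6 0 1

Derivation:
Pair (0,1): pos 5,10 vel 4,-2 -> gap=5, closing at 6/unit, collide at t=5/6
Pair (1,2): pos 10,12 vel -2,-1 -> not approaching (rel speed -1 <= 0)
Earliest collision: t=5/6 between 0 and 1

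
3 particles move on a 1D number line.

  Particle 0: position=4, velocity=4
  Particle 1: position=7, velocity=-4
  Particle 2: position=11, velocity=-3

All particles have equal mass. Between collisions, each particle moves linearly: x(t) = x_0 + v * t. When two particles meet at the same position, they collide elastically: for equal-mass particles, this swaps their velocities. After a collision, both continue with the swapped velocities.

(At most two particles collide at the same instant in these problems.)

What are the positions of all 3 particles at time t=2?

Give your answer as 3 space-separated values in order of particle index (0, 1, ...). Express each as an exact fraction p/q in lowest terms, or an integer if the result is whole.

Answer: -1 5 12

Derivation:
Collision at t=3/8: particles 0 and 1 swap velocities; positions: p0=11/2 p1=11/2 p2=79/8; velocities now: v0=-4 v1=4 v2=-3
Collision at t=1: particles 1 and 2 swap velocities; positions: p0=3 p1=8 p2=8; velocities now: v0=-4 v1=-3 v2=4
Advance to t=2 (no further collisions before then); velocities: v0=-4 v1=-3 v2=4; positions = -1 5 12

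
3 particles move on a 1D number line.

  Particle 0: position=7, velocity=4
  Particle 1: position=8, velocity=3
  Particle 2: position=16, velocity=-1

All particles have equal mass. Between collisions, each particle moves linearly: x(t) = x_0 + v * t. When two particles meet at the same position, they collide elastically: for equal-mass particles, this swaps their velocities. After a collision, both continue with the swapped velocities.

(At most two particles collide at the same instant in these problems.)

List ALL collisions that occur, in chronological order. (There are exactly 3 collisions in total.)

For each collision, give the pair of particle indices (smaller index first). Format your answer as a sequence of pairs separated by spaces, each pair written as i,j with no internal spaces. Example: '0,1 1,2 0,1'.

Collision at t=1: particles 0 and 1 swap velocities; positions: p0=11 p1=11 p2=15; velocities now: v0=3 v1=4 v2=-1
Collision at t=9/5: particles 1 and 2 swap velocities; positions: p0=67/5 p1=71/5 p2=71/5; velocities now: v0=3 v1=-1 v2=4
Collision at t=2: particles 0 and 1 swap velocities; positions: p0=14 p1=14 p2=15; velocities now: v0=-1 v1=3 v2=4

Answer: 0,1 1,2 0,1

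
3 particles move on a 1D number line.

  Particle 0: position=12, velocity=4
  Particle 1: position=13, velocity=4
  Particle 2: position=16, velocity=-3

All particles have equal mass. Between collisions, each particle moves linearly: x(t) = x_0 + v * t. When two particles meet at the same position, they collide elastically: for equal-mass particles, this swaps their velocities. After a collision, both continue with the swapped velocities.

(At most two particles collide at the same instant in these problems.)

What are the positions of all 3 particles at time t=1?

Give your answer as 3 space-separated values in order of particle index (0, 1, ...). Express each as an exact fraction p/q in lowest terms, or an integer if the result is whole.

Collision at t=3/7: particles 1 and 2 swap velocities; positions: p0=96/7 p1=103/7 p2=103/7; velocities now: v0=4 v1=-3 v2=4
Collision at t=4/7: particles 0 and 1 swap velocities; positions: p0=100/7 p1=100/7 p2=107/7; velocities now: v0=-3 v1=4 v2=4
Advance to t=1 (no further collisions before then); velocities: v0=-3 v1=4 v2=4; positions = 13 16 17

Answer: 13 16 17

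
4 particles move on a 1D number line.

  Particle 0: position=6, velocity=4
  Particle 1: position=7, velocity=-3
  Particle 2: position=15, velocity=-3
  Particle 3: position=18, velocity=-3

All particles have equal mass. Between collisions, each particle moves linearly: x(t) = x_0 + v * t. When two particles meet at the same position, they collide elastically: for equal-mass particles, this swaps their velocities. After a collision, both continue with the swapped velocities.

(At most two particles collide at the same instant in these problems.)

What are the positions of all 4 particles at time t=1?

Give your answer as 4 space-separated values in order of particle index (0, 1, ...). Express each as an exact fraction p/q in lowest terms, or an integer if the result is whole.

Collision at t=1/7: particles 0 and 1 swap velocities; positions: p0=46/7 p1=46/7 p2=102/7 p3=123/7; velocities now: v0=-3 v1=4 v2=-3 v3=-3
Advance to t=1 (no further collisions before then); velocities: v0=-3 v1=4 v2=-3 v3=-3; positions = 4 10 12 15

Answer: 4 10 12 15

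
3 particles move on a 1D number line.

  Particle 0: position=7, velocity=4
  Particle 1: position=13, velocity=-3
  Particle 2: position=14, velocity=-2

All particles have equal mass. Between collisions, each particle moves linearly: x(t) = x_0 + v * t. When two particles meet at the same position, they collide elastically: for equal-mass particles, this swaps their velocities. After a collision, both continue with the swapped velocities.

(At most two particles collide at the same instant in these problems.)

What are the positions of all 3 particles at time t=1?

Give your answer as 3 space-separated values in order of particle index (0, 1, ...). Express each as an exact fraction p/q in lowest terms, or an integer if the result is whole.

Collision at t=6/7: particles 0 and 1 swap velocities; positions: p0=73/7 p1=73/7 p2=86/7; velocities now: v0=-3 v1=4 v2=-2
Advance to t=1 (no further collisions before then); velocities: v0=-3 v1=4 v2=-2; positions = 10 11 12

Answer: 10 11 12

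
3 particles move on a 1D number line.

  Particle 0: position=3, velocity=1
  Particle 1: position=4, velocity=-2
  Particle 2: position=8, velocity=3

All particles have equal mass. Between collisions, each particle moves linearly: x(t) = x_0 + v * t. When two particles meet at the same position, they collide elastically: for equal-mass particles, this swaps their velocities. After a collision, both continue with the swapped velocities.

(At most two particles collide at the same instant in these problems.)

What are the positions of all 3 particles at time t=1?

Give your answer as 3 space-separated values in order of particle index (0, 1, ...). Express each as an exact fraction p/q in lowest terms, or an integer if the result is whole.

Collision at t=1/3: particles 0 and 1 swap velocities; positions: p0=10/3 p1=10/3 p2=9; velocities now: v0=-2 v1=1 v2=3
Advance to t=1 (no further collisions before then); velocities: v0=-2 v1=1 v2=3; positions = 2 4 11

Answer: 2 4 11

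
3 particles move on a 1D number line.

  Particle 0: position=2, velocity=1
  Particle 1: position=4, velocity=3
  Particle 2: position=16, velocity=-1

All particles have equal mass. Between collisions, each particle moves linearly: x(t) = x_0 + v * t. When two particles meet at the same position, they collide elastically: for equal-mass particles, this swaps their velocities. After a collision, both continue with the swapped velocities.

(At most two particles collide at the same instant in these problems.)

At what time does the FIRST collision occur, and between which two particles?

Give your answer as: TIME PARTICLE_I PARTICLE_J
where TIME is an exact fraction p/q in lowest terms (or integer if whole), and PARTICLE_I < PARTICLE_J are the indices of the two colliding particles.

Answer: 3 1 2

Derivation:
Pair (0,1): pos 2,4 vel 1,3 -> not approaching (rel speed -2 <= 0)
Pair (1,2): pos 4,16 vel 3,-1 -> gap=12, closing at 4/unit, collide at t=3
Earliest collision: t=3 between 1 and 2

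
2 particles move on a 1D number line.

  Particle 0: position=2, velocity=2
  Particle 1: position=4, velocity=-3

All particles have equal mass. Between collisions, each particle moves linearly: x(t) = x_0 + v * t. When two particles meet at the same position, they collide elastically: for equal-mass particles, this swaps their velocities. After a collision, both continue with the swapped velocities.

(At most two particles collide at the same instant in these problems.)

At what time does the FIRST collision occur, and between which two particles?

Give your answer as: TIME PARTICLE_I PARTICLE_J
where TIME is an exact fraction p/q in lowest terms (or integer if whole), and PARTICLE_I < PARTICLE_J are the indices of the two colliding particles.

Answer: 2/5 0 1

Derivation:
Pair (0,1): pos 2,4 vel 2,-3 -> gap=2, closing at 5/unit, collide at t=2/5
Earliest collision: t=2/5 between 0 and 1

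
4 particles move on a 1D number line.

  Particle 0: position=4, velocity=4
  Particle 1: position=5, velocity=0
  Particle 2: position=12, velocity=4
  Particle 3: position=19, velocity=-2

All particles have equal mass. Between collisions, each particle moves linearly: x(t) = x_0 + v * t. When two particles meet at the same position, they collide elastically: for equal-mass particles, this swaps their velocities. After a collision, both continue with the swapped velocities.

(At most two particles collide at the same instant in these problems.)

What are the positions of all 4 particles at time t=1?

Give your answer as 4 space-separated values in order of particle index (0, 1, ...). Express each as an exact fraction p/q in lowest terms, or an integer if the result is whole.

Answer: 5 8 16 17

Derivation:
Collision at t=1/4: particles 0 and 1 swap velocities; positions: p0=5 p1=5 p2=13 p3=37/2; velocities now: v0=0 v1=4 v2=4 v3=-2
Advance to t=1 (no further collisions before then); velocities: v0=0 v1=4 v2=4 v3=-2; positions = 5 8 16 17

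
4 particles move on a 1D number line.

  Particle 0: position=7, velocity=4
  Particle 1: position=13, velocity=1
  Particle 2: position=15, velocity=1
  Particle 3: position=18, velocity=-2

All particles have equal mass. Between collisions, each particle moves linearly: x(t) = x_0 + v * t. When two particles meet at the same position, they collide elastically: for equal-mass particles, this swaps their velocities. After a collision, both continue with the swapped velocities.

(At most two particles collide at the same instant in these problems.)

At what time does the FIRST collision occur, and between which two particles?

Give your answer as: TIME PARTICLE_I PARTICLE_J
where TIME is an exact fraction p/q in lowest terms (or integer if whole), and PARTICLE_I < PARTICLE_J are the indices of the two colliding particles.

Pair (0,1): pos 7,13 vel 4,1 -> gap=6, closing at 3/unit, collide at t=2
Pair (1,2): pos 13,15 vel 1,1 -> not approaching (rel speed 0 <= 0)
Pair (2,3): pos 15,18 vel 1,-2 -> gap=3, closing at 3/unit, collide at t=1
Earliest collision: t=1 between 2 and 3

Answer: 1 2 3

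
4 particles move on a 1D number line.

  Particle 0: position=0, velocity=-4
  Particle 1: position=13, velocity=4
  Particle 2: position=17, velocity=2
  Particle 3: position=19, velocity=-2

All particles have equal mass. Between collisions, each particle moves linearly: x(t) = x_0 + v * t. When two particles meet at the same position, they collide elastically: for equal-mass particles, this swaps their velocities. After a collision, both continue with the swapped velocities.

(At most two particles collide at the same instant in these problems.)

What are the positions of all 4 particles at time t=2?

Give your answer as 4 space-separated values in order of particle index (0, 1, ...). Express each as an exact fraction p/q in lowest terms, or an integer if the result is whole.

Collision at t=1/2: particles 2 and 3 swap velocities; positions: p0=-2 p1=15 p2=18 p3=18; velocities now: v0=-4 v1=4 v2=-2 v3=2
Collision at t=1: particles 1 and 2 swap velocities; positions: p0=-4 p1=17 p2=17 p3=19; velocities now: v0=-4 v1=-2 v2=4 v3=2
Collision at t=2: particles 2 and 3 swap velocities; positions: p0=-8 p1=15 p2=21 p3=21; velocities now: v0=-4 v1=-2 v2=2 v3=4
Advance to t=2 (no further collisions before then); velocities: v0=-4 v1=-2 v2=2 v3=4; positions = -8 15 21 21

Answer: -8 15 21 21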